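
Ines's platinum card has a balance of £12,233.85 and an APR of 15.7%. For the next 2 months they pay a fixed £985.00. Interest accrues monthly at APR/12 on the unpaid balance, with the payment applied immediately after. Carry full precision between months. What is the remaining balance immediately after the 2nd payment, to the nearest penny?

£10,573.18

Monthly rate r = 15.7%/12 = 1.30833% = 0.0130833.
Each month: B ← B·(1+r) − £985.00.
Month 1: interest £160.06; balance after payment £11,408.91.
Month 2: interest £149.27; balance after payment £10,573.18.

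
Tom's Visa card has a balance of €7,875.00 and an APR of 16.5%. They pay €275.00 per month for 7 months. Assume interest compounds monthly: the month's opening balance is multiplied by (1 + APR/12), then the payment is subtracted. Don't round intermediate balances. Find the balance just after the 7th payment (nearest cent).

€6,658.71

Monthly rate r = 16.5%/12 = 1.375% = 0.01375.
Each month: B ← B·(1+r) − €275.00.
Month 1: interest €108.28; balance after payment €7,708.28.
Month 2: interest €105.99; balance after payment €7,539.27.
Month 3: interest €103.66; balance after payment €7,367.94.
Month 4: interest €101.31; balance after payment €7,194.24.
Month 5: interest €98.92; balance after payment €7,018.17.
Month 6: interest €96.50; balance after payment €6,839.66.
Month 7: interest €94.05; balance after payment €6,658.71.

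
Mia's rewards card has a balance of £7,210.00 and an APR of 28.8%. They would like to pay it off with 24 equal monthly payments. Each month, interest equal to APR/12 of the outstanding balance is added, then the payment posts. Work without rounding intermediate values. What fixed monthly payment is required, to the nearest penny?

£398.69

Monthly rate r = 28.8%/12 = 2.4% = 0.024.
Level-payment amortization: P = B₀·r / (1 − (1+r)^(−n)) = 7210.00·0.024 / (1 − 1.024^(−24)).
Denominator 1 − (1+r)^(−24) = 0.434020058.
P = 173.04 / 0.434020058 ≈ 398.69.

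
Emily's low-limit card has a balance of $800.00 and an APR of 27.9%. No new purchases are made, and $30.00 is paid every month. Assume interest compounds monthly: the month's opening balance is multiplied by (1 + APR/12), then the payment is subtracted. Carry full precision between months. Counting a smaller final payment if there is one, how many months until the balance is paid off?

43 months

Monthly rate r = 27.9%/12 = 2.325% = 0.02325.
Recurrence: B ← B·(1+r) − $30.00.
Month 1: interest $18.60; balance after payment $788.60.
Month 2: interest $18.33; balance after payment $776.93.
Closed form: n = −ln(1 − rB₀/P)/ln(1+r) = −ln(0.38)/ln(1.02325) ≈ 42.098, so the balance reaches zero during payment 43.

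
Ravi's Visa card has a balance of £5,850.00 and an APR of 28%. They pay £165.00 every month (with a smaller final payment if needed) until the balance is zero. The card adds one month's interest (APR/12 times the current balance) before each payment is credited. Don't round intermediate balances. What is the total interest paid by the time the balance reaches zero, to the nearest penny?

Monthly rate r = 28%/12 = 2.33333% = 0.0233333.
Payoff takes n = ⌈−ln(1 − rB₀/P)/ln(1+r)⌉ = ⌈76.134⌉ = 77 payments; the last is £22.26.
Total paid = 76·£165.00 + £22.26 = £12,562.26.
Total interest = total paid − principal = £12,562.26 − £5,850.00 = £6,712.26.

£6,712.26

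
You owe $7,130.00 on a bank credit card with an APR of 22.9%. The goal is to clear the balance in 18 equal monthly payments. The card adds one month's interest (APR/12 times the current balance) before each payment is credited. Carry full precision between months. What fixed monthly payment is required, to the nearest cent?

Monthly rate r = 22.9%/12 = 1.90833% = 0.0190833.
Level-payment amortization: P = B₀·r / (1 − (1+r)^(−n)) = 7130.00·0.0190833 / (1 − 1.01908^(−18)).
Denominator 1 − (1+r)^(−18) = 0.288417238.
P = 136.064 / 0.288417238 ≈ 471.76.

$471.76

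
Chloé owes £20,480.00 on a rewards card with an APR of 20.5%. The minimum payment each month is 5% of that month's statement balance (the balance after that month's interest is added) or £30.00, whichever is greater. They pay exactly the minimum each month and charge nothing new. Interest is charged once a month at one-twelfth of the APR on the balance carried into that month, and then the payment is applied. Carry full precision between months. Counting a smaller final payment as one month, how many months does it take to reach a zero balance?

Monthly rate r = 20.5%/12 = 1.70833% = 0.0170833.
While 5% of the post-interest balance exceeds £30.00, each month B ← (B·(1+r))·(1 − 0.05), i.e. B shrinks by the factor (1+r)·0.95 = 0.96623.
This holds for months 1–104. Entering month 105 the balance is £575.00; 5% of the post-interest balance is now below £30.00, so the flat £30.00 minimum applies from here.
From month 105 a fixed £30.00 at rate r clears £575.00 in 24 more payments. Total: 104 + 24 = 128 months.

128 months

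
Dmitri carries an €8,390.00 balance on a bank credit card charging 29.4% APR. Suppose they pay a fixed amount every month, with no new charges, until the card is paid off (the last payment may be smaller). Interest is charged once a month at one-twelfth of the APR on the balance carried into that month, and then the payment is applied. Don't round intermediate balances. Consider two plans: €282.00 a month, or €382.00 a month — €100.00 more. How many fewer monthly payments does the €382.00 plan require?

22 fewer payments

Monthly rate r = 29.4%/12 = 2.45% = 0.0245.
At €282.00/mo: n = ⌈−ln(1 − rB₀/P)/ln(1+r)⌉ = 54 payments (last €262.21); total interest = total paid − €8,390.00 = €6,818.21.
At €382.00/mo: 32 payments (last €348.62); total interest €3,800.62.
Payments saved = 54 − 32 = 22.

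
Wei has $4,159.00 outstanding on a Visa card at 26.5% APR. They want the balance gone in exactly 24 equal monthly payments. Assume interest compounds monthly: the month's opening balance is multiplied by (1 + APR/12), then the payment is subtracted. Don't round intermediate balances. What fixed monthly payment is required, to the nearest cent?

$225.11

Monthly rate r = 26.5%/12 = 2.20833% = 0.0220833.
Level-payment amortization: P = B₀·r / (1 − (1+r)^(−n)) = 4159.00·0.0220833 / (1 − 1.02208^(−24)).
Denominator 1 − (1+r)^(−24) = 0.407990543.
P = 91.8446 / 0.407990543 ≈ 225.11.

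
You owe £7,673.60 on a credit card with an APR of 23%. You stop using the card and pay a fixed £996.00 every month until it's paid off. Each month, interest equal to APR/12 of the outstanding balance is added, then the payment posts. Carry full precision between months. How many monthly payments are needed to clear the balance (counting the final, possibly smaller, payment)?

Monthly rate r = 23%/12 = 1.91667% = 0.0191667.
Recurrence: B ← B·(1+r) − £996.00.
Month 1: interest £147.08; balance after payment £6,824.68.
Month 2: interest £130.81; balance after payment £5,959.48.
Closed form: n = −ln(1 − rB₀/P)/ln(1+r) = −ln(0.85233)/ln(1.01917) ≈ 8.416, so the balance reaches zero during payment 9.

9 months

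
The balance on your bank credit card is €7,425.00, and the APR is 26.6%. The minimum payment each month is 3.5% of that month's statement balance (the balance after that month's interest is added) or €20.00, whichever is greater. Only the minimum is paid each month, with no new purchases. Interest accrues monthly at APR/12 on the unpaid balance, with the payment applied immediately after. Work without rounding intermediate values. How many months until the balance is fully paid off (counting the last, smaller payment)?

Monthly rate r = 26.6%/12 = 2.21667% = 0.0221667.
While 3.5% of the post-interest balance exceeds €20.00, each month B ← (B·(1+r))·(1 − 0.035), i.e. B shrinks by the factor (1+r)·0.965 = 0.98639.
This holds for months 1–189. Entering month 190 the balance is €557.14; 3.5% of the post-interest balance is now below €20.00, so the flat €20.00 minimum applies from here.
From month 190 a fixed €20.00 at rate r clears €557.14 in 44 more payments. Total: 189 + 44 = 233 months.

233 months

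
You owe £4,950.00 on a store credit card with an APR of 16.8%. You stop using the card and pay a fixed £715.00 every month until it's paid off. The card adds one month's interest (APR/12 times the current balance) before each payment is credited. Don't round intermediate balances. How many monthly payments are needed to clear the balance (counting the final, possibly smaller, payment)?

Monthly rate r = 16.8%/12 = 1.4% = 0.014.
Recurrence: B ← B·(1+r) − £715.00.
Month 1: interest £69.30; balance after payment £4,304.30.
Month 2: interest £60.26; balance after payment £3,649.56.
Closed form: n = −ln(1 − rB₀/P)/ln(1+r) = −ln(0.90308)/ln(1.014) ≈ 7.333, so the balance reaches zero during payment 8.

8 payments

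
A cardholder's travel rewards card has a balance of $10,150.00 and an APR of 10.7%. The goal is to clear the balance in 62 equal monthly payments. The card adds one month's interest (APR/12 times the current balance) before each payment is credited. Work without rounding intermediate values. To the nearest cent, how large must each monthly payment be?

$213.82

Monthly rate r = 10.7%/12 = 0.891667% = 0.00891667.
Level-payment amortization: P = B₀·r / (1 − (1+r)^(−n)) = 10150.00·0.00891667 / (1 − 1.00892^(−62)).
Denominator 1 − (1+r)^(−62) = 0.423271218.
P = 90.5042 / 0.423271218 ≈ 213.82.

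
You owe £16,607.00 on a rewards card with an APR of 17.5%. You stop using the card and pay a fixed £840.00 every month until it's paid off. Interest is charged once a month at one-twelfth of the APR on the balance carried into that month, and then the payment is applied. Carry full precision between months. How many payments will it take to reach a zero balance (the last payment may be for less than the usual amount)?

Monthly rate r = 17.5%/12 = 1.45833% = 0.0145833.
Recurrence: B ← B·(1+r) − £840.00.
Month 1: interest £242.19; balance after payment £16,009.19.
Month 2: interest £233.47; balance after payment £15,402.65.
Closed form: n = −ln(1 − rB₀/P)/ln(1+r) = −ln(0.71168)/ln(1.01458) ≈ 23.492, so the balance reaches zero during payment 24.

24 months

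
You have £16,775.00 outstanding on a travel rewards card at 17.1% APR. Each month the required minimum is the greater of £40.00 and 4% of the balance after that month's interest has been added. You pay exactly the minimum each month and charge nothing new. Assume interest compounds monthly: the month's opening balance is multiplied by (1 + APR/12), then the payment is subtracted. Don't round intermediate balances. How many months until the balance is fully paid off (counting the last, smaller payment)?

137 months

Monthly rate r = 17.1%/12 = 1.425% = 0.01425.
While 4% of the post-interest balance exceeds £40.00, each month B ← (B·(1+r))·(1 − 0.04), i.e. B shrinks by the factor (1+r)·0.96 = 0.97368.
This holds for months 1–107. Entering month 108 the balance is £966.50; 4% of the post-interest balance is now below £40.00, so the flat £40.00 minimum applies from here.
From month 108 a fixed £40.00 at rate r clears £966.50 in 30 more payments. Total: 107 + 30 = 137 months.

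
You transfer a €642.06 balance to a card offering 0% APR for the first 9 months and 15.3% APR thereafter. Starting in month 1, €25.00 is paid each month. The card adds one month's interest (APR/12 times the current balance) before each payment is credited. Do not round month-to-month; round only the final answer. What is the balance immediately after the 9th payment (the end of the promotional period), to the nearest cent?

Promo months 1–9 at r₀ = 0%/12 = 0; months 10+ at r₁ = 15.3%/12 = 0.01275.
After month 9 (no interest yet): B = €642.06 − 9·€25.00 = €417.06.

€417.06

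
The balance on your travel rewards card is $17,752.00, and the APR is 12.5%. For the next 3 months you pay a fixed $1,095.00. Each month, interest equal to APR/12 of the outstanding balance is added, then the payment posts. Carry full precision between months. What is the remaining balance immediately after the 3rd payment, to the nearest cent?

$14,993.21

Monthly rate r = 12.5%/12 = 1.04167% = 0.0104167.
Each month: B ← B·(1+r) − $1,095.00.
Month 1: interest $184.92; balance after payment $16,841.92.
Month 2: interest $175.44; balance after payment $15,922.35.
Month 3: interest $165.86; balance after payment $14,993.21.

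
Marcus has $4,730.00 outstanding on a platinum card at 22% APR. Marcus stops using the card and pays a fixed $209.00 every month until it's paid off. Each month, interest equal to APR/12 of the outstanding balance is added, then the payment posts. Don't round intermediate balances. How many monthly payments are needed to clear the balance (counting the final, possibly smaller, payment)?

Monthly rate r = 22%/12 = 1.83333% = 0.0183333.
Recurrence: B ← B·(1+r) − $209.00.
Month 1: interest $86.72; balance after payment $4,607.72.
Month 2: interest $84.47; balance after payment $4,483.19.
Closed form: n = −ln(1 − rB₀/P)/ln(1+r) = −ln(0.58509)/ln(1.01833) ≈ 29.503, so the balance reaches zero during payment 30.

30 months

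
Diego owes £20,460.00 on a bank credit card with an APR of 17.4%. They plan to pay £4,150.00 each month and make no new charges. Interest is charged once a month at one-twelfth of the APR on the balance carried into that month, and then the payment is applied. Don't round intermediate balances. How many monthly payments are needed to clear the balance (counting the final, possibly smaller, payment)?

Monthly rate r = 17.4%/12 = 1.45% = 0.0145.
Recurrence: B ← B·(1+r) − £4,150.00.
Month 1: interest £296.67; balance after payment £16,606.67.
Month 2: interest £240.80; balance after payment £12,697.47.
Month 3: interest £184.11; balance after payment £8,731.58.
Month 4: interest £126.61; balance after payment £4,708.19.
Month 5: interest £68.27; balance after payment £626.46.
Month 6: interest £9.08; balance after payment £0.00.

6 months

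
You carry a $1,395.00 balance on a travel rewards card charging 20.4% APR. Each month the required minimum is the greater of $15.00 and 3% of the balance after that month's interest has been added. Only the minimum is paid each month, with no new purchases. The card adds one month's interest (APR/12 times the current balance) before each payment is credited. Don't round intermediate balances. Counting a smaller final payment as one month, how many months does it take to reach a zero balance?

125 months

Monthly rate r = 20.4%/12 = 1.7% = 0.017.
While 3% of the post-interest balance exceeds $15.00, each month B ← (B·(1+r))·(1 − 0.03), i.e. B shrinks by the factor (1+r)·0.97 = 0.98649.
This holds for months 1–77. Entering month 78 the balance is $489.45; 3% of the post-interest balance is now below $15.00, so the flat $15.00 minimum applies from here.
From month 78 a fixed $15.00 at rate r clears $489.45 in 48 more payments. Total: 77 + 48 = 125 months.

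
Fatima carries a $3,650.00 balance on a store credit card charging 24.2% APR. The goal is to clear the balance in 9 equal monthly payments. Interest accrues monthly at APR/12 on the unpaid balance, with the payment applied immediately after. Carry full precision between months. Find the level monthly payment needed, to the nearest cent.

$447.54

Monthly rate r = 24.2%/12 = 2.01667% = 0.0201667.
Level-payment amortization: P = B₀·r / (1 − (1+r)^(−n)) = 3650.00·0.0201667 / (1 − 1.02017^(−9)).
Denominator 1 − (1+r)^(−9) = 0.164474252.
P = 73.6083 / 0.164474252 ≈ 447.54.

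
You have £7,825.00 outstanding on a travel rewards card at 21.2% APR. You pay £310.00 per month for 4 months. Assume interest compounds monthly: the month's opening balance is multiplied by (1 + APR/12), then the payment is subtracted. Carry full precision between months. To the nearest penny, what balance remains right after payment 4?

£7,119.54

Monthly rate r = 21.2%/12 = 1.76667% = 0.0176667.
Each month: B ← B·(1+r) − £310.00.
Month 1: interest £138.24; balance after payment £7,653.24.
Month 2: interest £135.21; balance after payment £7,478.45.
Month 3: interest £132.12; balance after payment £7,300.57.
Month 4: interest £128.98; balance after payment £7,119.54.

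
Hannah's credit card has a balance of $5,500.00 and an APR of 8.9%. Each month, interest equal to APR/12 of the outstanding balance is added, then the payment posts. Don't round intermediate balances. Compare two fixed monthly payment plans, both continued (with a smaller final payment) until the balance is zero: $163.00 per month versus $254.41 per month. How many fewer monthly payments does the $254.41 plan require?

15 fewer payments

Monthly rate r = 8.9%/12 = 0.741667% = 0.00741667.
At $163.00/mo: n = ⌈−ln(1 − rB₀/P)/ln(1+r)⌉ = 39 payments (last $159.49); total interest = total paid − $5,500.00 = $853.49.
At $254.41/mo: 24 payments (last $165.56); total interest $516.99.
Payments saved = 39 − 24 = 15.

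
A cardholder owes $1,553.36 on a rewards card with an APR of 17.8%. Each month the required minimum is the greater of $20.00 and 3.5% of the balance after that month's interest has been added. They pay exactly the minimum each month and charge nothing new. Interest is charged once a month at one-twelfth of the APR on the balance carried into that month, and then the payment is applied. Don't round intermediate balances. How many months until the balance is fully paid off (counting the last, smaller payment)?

Monthly rate r = 17.8%/12 = 1.48333% = 0.0148333.
While 3.5% of the post-interest balance exceeds $20.00, each month B ← (B·(1+r))·(1 − 0.035), i.e. B shrinks by the factor (1+r)·0.965 = 0.97931.
This holds for months 1–49. Entering month 50 the balance is $557.77; 3.5% of the post-interest balance is now below $20.00, so the flat $20.00 minimum applies from here.
From month 50 a fixed $20.00 at rate r clears $557.77 in 37 more payments. Total: 49 + 37 = 86 months.

86 months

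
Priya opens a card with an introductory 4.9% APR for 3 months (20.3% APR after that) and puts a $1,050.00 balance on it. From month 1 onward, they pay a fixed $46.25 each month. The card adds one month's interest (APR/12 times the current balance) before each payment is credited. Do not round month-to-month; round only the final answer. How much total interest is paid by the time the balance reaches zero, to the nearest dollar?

$225

Promo months 1–3 at r₀ = 4.9%/12 = 0.00408333; months 4+ at r₁ = 20.3%/12 = 0.0169167.
After month 3: iterate B ← B·(1+r₀) − $46.25 for 3 months → $923.60.
Then at r₁ with $46.25/mo: n₂ = −ln(1 − r₁·B/P)/ln(1+r₁) ≈ 24.57 → 25 more payments.
Total paid = 27·$46.25 + $26.60 = $1,275.35; interest = $1,275.35 − $1,050.00 = $225.35.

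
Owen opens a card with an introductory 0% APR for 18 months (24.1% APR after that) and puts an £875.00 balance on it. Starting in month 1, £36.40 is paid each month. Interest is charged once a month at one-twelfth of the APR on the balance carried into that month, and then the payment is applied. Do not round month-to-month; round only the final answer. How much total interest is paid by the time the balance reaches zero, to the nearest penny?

Promo months 1–18 at r₀ = 0%/12 = 0; months 19+ at r₁ = 24.1%/12 = 0.0200833.
After month 18 (no interest yet): B = £875.00 − 18·£36.40 = £219.80.
Then at r₁ with £36.40/mo: n₂ = −ln(1 − r₁·B/P)/ln(1+r₁) ≈ 6.50 → 7 more payments.
Total paid = 24·£36.40 + £18.35 = £891.95; interest = £891.95 − £875.00 = £16.95.

£16.95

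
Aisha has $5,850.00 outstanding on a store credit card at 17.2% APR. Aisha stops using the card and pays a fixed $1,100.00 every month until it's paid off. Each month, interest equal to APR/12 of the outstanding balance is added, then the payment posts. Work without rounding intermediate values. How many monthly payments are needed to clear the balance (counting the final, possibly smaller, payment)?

6 months

Monthly rate r = 17.2%/12 = 1.43333% = 0.0143333.
Recurrence: B ← B·(1+r) − $1,100.00.
Month 1: interest $83.85; balance after payment $4,833.85.
Month 2: interest $69.29; balance after payment $3,803.14.
Month 3: interest $54.51; balance after payment $2,757.65.
Month 4: interest $39.53; balance after payment $1,697.17.
Month 5: interest $24.33; balance after payment $621.50.
Month 6: interest $8.91; balance after payment $0.00.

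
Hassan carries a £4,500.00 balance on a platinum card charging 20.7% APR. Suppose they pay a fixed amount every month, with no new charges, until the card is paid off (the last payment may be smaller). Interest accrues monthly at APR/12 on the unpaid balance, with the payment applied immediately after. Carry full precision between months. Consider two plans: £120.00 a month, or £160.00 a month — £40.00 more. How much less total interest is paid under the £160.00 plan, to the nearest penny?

Monthly rate r = 20.7%/12 = 1.725% = 0.01725.
At £120.00/mo: n = ⌈−ln(1 − rB₀/P)/ln(1+r)⌉ = 61 payments (last £103.67); total interest = total paid − £4,500.00 = £2,803.67.
At £160.00/mo: 39 payments (last £131.00); total interest £1,711.00.
Interest saved = £2,803.67 − £1,711.00 = £1,092.67.

£1,092.67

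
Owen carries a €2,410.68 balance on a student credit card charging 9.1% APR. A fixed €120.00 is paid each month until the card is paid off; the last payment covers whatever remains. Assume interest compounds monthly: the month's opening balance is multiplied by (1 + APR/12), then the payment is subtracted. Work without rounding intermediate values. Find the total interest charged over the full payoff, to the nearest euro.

Monthly rate r = 9.1%/12 = 0.758333% = 0.00758333.
Payoff takes n = ⌈−ln(1 − rB₀/P)/ln(1+r)⌉ = ⌈21.877⌉ = 22 payments; the last is €105.33.
Total paid = 21·€120.00 + €105.33 = €2,625.33.
Total interest = total paid − principal = €2,625.33 − €2,410.68 = €214.65.

€215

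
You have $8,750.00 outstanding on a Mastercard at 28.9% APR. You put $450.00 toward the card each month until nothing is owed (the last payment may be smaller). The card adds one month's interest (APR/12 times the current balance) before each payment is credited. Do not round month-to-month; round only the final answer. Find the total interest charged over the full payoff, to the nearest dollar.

Monthly rate r = 28.9%/12 = 2.40833% = 0.0240833.
Payoff takes n = ⌈−ln(1 − rB₀/P)/ln(1+r)⌉ = ⌈26.542⌉ = 27 payments; the last is $245.37.
Total paid = 26·$450.00 + $245.37 = $11,945.37.
Total interest = total paid − principal = $11,945.37 − $8,750.00 = $3,195.37.

$3,195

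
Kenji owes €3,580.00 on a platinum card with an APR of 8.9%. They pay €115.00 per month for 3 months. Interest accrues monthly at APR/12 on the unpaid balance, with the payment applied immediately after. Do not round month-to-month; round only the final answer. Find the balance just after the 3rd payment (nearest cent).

Monthly rate r = 8.9%/12 = 0.741667% = 0.00741667.
Each month: B ← B·(1+r) − €115.00.
Month 1: interest €26.55; balance after payment €3,491.55.
Month 2: interest €25.90; balance after payment €3,402.45.
Month 3: interest €25.23; balance after payment €3,312.68.

€3,312.68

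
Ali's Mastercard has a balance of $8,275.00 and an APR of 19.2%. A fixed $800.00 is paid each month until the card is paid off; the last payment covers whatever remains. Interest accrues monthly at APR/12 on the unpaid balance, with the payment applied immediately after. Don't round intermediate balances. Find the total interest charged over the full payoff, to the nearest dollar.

$845

Monthly rate r = 19.2%/12 = 1.6% = 0.016.
Payoff takes n = ⌈−ln(1 − rB₀/P)/ln(1+r)⌉ = ⌈11.398⌉ = 12 payments; the last is $319.83.
Total paid = 11·$800.00 + $319.83 = $9,119.83.
Total interest = total paid − principal = $9,119.83 − $8,275.00 = $844.83.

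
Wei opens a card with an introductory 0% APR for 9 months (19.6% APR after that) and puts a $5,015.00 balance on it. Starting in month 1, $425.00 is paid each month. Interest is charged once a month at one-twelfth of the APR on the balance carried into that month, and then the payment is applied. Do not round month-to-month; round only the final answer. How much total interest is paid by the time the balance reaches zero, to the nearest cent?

Promo months 1–9 at r₀ = 0%/12 = 0; months 10+ at r₁ = 19.6%/12 = 0.0163333.
After month 9 (no interest yet): B = $5,015.00 − 9·$425.00 = $1,190.00.
Then at r₁ with $425.00/mo: n₂ = −ln(1 − r₁·B/P)/ln(1+r₁) ≈ 2.89 → 3 more payments.
Total paid = 11·$425.00 + $378.33 = $5,053.33; interest = $5,053.33 − $5,015.00 = $38.33.

$38.33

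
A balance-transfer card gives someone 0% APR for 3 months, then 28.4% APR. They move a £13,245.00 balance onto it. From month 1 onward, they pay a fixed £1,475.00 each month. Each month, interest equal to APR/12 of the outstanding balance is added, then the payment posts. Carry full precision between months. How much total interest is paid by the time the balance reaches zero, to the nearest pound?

Promo months 1–3 at r₀ = 0%/12 = 0; months 4+ at r₁ = 28.4%/12 = 0.0236667.
After month 3 (no interest yet): B = £13,245.00 − 3·£1,475.00 = £8,820.00.
Then at r₁ with £1,475.00/mo: n₂ = −ln(1 − r₁·B/P)/ln(1+r₁) ≈ 6.52 → 7 more payments.
Total paid = 9·£1,475.00 + £776.43 = £14,051.43; interest = £14,051.43 − £13,245.00 = £806.43.

£806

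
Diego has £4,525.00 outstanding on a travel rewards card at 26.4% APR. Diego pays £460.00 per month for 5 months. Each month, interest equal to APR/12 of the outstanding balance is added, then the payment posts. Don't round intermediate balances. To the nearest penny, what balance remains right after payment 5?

Monthly rate r = 26.4%/12 = 2.2% = 0.022.
Each month: B ← B·(1+r) − £460.00.
Month 1: interest £99.55; balance after payment £4,164.55.
Month 2: interest £91.62; balance after payment £3,796.17.
Month 3: interest £83.52; balance after payment £3,419.69.
Month 4: interest £75.23; balance after payment £3,034.92.
Month 5: interest £66.77; balance after payment £2,641.69.

£2,641.69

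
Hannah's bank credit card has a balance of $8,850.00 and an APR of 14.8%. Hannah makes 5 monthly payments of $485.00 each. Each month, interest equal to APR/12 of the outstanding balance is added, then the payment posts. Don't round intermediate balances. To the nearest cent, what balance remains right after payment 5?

Monthly rate r = 14.8%/12 = 1.23333% = 0.0123333.
Each month: B ← B·(1+r) − $485.00.
Month 1: interest $109.15; balance after payment $8,474.15.
Month 2: interest $104.51; balance after payment $8,093.66.
Month 3: interest $99.82; balance after payment $7,708.49.
Month 4: interest $95.07; balance after payment $7,318.56.
Month 5: interest $90.26; balance after payment $6,923.82.

$6,923.82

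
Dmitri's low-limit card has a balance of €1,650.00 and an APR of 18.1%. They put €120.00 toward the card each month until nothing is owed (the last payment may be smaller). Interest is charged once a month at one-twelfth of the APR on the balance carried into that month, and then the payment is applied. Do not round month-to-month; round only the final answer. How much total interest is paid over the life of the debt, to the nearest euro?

€213

Monthly rate r = 18.1%/12 = 1.50833% = 0.0150833.
Payoff takes n = ⌈−ln(1 − rB₀/P)/ln(1+r)⌉ = ⌈15.526⌉ = 16 payments; the last is €63.31.
Total paid = 15·€120.00 + €63.31 = €1,863.31.
Total interest = total paid − principal = €1,863.31 − €1,650.00 = €213.31.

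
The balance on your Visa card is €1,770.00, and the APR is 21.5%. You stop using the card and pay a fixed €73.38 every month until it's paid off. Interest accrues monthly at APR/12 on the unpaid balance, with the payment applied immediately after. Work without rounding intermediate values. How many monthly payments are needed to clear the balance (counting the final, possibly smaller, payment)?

Monthly rate r = 21.5%/12 = 1.79167% = 0.0179167.
Recurrence: B ← B·(1+r) − €73.38.
Month 1: interest €31.71; balance after payment €1,728.33.
Month 2: interest €30.97; balance after payment €1,685.92.
Closed form: n = −ln(1 − rB₀/P)/ln(1+r) = −ln(0.56783)/ln(1.01792) ≈ 31.869, so the balance reaches zero during payment 32.

32 payments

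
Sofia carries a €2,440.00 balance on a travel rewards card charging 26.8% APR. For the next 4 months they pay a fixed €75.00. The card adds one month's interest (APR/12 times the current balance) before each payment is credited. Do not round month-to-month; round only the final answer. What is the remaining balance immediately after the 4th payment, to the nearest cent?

Monthly rate r = 26.8%/12 = 2.23333% = 0.0223333.
Each month: B ← B·(1+r) − €75.00.
Month 1: interest €54.49; balance after payment €2,419.49.
Month 2: interest €54.04; balance after payment €2,398.53.
Month 3: interest €53.57; balance after payment €2,377.10.
Month 4: interest €53.09; balance after payment €2,355.18.

€2,355.18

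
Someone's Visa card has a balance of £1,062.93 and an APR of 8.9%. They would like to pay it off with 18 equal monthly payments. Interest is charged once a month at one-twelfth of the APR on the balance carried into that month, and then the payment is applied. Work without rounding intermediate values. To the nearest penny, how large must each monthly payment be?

Monthly rate r = 8.9%/12 = 0.741667% = 0.00741667.
Level-payment amortization: P = B₀·r / (1 − (1+r)^(−n)) = 1062.93·0.00741667 / (1 − 1.00742^(−18)).
Denominator 1 − (1+r)^(−18) = 0.124541362.
P = 7.8834 / 0.124541362 ≈ 63.30.

£63.30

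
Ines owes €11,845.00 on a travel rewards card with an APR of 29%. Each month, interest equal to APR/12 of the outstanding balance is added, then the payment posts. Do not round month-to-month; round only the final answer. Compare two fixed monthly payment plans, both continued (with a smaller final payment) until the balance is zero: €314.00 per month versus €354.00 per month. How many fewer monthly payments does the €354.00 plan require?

Monthly rate r = 29%/12 = 2.41667% = 0.0241667.
At €314.00/mo: n = ⌈−ln(1 − rB₀/P)/ln(1+r)⌉ = 102 payments (last €191.57); total interest = total paid − €11,845.00 = €20,060.57.
At €354.00/mo: 70 payments (last €87.72); total interest €12,668.72.
Payments saved = 102 − 70 = 32.

32 fewer payments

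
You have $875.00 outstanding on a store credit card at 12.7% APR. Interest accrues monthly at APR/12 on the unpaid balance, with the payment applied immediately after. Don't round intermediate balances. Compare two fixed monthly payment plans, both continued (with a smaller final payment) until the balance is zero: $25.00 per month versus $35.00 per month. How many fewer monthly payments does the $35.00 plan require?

14 fewer payments

Monthly rate r = 12.7%/12 = 1.05833% = 0.0105833.
At $25.00/mo: n = ⌈−ln(1 − rB₀/P)/ln(1+r)⌉ = 44 payments (last $23.76); total interest = total paid − $875.00 = $223.76.
At $35.00/mo: 30 payments (last $6.72); total interest $146.72.
Payments saved = 44 − 30 = 14.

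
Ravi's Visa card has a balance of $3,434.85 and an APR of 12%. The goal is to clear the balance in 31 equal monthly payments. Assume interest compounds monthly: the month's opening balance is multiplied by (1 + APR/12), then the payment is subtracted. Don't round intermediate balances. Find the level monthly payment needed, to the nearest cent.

Monthly rate r = 12%/12 = 1% = 0.01.
Level-payment amortization: P = B₀·r / (1 − (1+r)^(−n)) = 3434.85·0.01 / (1 − 1.01^(−31)).
Denominator 1 − (1+r)^(−31) = 0.265422854.
P = 34.3485 / 0.265422854 ≈ 129.41.

$129.41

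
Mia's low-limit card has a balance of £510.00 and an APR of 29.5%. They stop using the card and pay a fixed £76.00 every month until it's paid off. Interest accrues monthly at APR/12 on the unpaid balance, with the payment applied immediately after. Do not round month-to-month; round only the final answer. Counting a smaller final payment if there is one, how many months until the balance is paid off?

8 payments

Monthly rate r = 29.5%/12 = 2.45833% = 0.0245833.
Recurrence: B ← B·(1+r) − £76.00.
Month 1: interest £12.54; balance after payment £446.54.
Month 2: interest £10.98; balance after payment £381.51.
Closed form: n = −ln(1 − rB₀/P)/ln(1+r) = −ln(0.83503)/ln(1.02458) ≈ 7.423, so the balance reaches zero during payment 8.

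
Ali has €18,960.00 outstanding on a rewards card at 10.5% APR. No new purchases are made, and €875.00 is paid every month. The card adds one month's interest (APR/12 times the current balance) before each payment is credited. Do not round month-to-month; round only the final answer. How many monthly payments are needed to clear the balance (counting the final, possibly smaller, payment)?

25 months

Monthly rate r = 10.5%/12 = 0.875% = 0.00875.
Recurrence: B ← B·(1+r) − €875.00.
Month 1: interest €165.90; balance after payment €18,250.90.
Month 2: interest €159.70; balance after payment €17,535.60.
Closed form: n = −ln(1 − rB₀/P)/ln(1+r) = −ln(0.8104)/ln(1.00875) ≈ 24.131, so the balance reaches zero during payment 25.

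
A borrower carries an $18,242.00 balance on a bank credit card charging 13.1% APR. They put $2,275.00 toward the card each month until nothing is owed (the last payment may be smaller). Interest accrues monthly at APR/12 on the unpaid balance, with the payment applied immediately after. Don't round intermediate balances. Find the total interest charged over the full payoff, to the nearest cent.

Monthly rate r = 13.1%/12 = 1.09167% = 0.0109167.
Payoff takes n = ⌈−ln(1 − rB₀/P)/ln(1+r)⌉ = ⌈8.437⌉ = 9 payments; the last is $997.34.
Total paid = 8·$2,275.00 + $997.34 = $19,197.34.
Total interest = total paid − principal = $19,197.34 − $18,242.00 = $955.34.

$955.34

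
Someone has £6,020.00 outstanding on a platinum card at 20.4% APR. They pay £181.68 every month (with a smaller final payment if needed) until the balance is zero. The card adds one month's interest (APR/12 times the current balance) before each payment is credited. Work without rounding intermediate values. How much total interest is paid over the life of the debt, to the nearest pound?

Monthly rate r = 20.4%/12 = 1.7% = 0.017.
Payoff takes n = ⌈−ln(1 − rB₀/P)/ln(1+r)⌉ = ⌈49.149⌉ = 50 payments; the last is £27.20.
Total paid = 49·£181.68 + £27.20 = £8,929.52.
Total interest = total paid − principal = £8,929.52 − £6,020.00 = £2,909.52.

£2,910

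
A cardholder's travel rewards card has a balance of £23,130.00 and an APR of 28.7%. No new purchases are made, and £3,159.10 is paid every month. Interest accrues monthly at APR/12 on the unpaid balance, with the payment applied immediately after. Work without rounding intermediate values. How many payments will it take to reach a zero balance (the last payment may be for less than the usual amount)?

Monthly rate r = 28.7%/12 = 2.39167% = 0.0239167.
Recurrence: B ← B·(1+r) − £3,159.10.
Month 1: interest £553.19; balance after payment £20,524.09.
Month 2: interest £490.87; balance after payment £17,855.86.
Closed form: n = −ln(1 − rB₀/P)/ln(1+r) = −ln(0.82489)/ln(1.02392) ≈ 8.145, so the balance reaches zero during payment 9.

9 months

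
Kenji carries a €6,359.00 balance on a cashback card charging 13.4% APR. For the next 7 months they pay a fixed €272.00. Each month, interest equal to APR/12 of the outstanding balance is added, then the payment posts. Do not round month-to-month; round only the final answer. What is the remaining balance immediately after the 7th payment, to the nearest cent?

Monthly rate r = 13.4%/12 = 1.11667% = 0.0111667.
Each month: B ← B·(1+r) − €272.00.
Month 1: interest €71.01; balance after payment €6,158.01.
Month 2: interest €68.76; balance after payment €5,954.77.
Month 3: interest €66.49; balance after payment €5,749.27.
Month 4: interest €64.20; balance after payment €5,541.47.
Month 5: interest €61.88; balance after payment €5,331.35.
Month 6: interest €59.53; balance after payment €5,118.88.
Month 7: interest €57.16; balance after payment €4,904.04.

€4,904.04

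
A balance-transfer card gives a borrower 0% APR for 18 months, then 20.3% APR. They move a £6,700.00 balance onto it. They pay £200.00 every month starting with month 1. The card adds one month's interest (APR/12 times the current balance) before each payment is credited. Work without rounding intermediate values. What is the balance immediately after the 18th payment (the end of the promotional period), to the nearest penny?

£3,100.00

Promo months 1–18 at r₀ = 0%/12 = 0; months 19+ at r₁ = 20.3%/12 = 0.0169167.
After month 18 (no interest yet): B = £6,700.00 − 18·£200.00 = £3,100.00.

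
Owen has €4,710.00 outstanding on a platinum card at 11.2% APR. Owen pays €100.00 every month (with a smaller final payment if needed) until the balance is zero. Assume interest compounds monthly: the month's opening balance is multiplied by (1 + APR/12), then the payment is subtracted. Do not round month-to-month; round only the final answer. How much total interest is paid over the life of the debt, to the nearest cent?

Monthly rate r = 11.2%/12 = 0.933333% = 0.00933333.
Payoff takes n = ⌈−ln(1 − rB₀/P)/ln(1+r)⌉ = ⌈62.336⌉ = 63 payments; the last is €33.70.
Total paid = 62·€100.00 + €33.70 = €6,233.70.
Total interest = total paid − principal = €6,233.70 − €4,710.00 = €1,523.70.

€1,523.70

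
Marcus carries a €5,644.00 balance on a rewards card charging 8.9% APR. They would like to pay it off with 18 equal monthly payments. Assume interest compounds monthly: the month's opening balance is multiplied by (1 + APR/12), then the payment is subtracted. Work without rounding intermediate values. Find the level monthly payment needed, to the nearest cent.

Monthly rate r = 8.9%/12 = 0.741667% = 0.00741667.
Level-payment amortization: P = B₀·r / (1 − (1+r)^(−n)) = 5644.00·0.00741667 / (1 − 1.00742^(−18)).
Denominator 1 − (1+r)^(−18) = 0.124541362.
P = 41.8597 / 0.124541362 ≈ 336.11.

€336.11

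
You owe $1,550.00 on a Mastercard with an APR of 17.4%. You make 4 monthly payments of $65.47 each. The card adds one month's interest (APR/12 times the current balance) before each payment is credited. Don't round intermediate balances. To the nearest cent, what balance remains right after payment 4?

$1,374.24

Monthly rate r = 17.4%/12 = 1.45% = 0.0145.
Each month: B ← B·(1+r) − $65.47.
Month 1: interest $22.47; balance after payment $1,507.00.
Month 2: interest $21.85; balance after payment $1,463.39.
Month 3: interest $21.22; balance after payment $1,419.14.
Month 4: interest $20.58; balance after payment $1,374.24.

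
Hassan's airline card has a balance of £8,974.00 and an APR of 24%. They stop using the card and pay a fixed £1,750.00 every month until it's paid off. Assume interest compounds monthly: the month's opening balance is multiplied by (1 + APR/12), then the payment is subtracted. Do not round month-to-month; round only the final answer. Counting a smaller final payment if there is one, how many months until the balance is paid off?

Monthly rate r = 24%/12 = 2% = 0.02.
Recurrence: B ← B·(1+r) − £1,750.00.
Month 1: interest £179.48; balance after payment £7,403.48.
Month 2: interest £148.07; balance after payment £5,801.55.
Month 3: interest £116.03; balance after payment £4,167.58.
Month 4: interest £83.35; balance after payment £2,500.93.
Month 5: interest £50.02; balance after payment £800.95.
Month 6: interest £16.02; balance after payment £0.00.

6 payments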